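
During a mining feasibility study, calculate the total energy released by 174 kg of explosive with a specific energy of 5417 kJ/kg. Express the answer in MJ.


Energy = mass * specific_energy / 1000
= 174 * 5417 / 1000
= 942558 / 1000
= 942.558 MJ

942.558 MJ


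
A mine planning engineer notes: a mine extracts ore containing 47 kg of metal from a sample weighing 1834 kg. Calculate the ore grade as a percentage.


Ore grade = (metal mass / ore mass) * 100
= (47 / 1834) * 100
= 0.02562704471 * 100
= 2.5627%

2.5627%


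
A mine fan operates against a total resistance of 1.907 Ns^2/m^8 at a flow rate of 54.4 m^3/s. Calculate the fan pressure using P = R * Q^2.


Compute Q^2:
Q^2 = 54.4^2 = 2959.36
Compute pressure:
P = R * Q^2 = 1.907 * 2959.36
= 5643.4995 Pa

5643.4995 Pa


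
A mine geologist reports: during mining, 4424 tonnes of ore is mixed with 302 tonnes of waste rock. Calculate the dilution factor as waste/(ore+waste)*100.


6.3902%

Total material = ore + waste
= 4424 + 302 = 4726 tonnes
Dilution = waste / total * 100
= 302 / 4726 * 100
= 0.06390181972 * 100
= 6.3902%


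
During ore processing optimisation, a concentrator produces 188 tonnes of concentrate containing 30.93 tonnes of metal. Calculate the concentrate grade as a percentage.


Grade = (metal in concentrate / concentrate mass) * 100
= (30.93 / 188) * 100
= 0.1645212766 * 100
= 16.4521%

16.4521%


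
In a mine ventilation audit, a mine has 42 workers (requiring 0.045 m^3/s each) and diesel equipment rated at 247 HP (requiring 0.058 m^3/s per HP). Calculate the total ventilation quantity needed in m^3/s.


16.216 m^3/s

Airflow for workers:
Q_people = 42 * 0.045 = 1.89 m^3/s
Airflow for diesel equipment:
Q_diesel = 247 * 0.058 = 14.326 m^3/s
Total ventilation:
Q_total = 1.89 + 14.326
= 16.216 m^3/s


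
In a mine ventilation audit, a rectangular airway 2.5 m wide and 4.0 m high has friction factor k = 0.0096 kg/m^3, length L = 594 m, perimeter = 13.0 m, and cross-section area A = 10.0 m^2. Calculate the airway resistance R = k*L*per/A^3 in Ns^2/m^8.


Compute the numerator:
k * L * per = 0.0096 * 594 * 13.0
= 74.1312
Compute the denominator:
A^3 = 10.0^3 = 1000
Resistance:
R = 74.1312 / 1000
= 0.0741 Ns^2/m^8

0.0741 Ns^2/m^8


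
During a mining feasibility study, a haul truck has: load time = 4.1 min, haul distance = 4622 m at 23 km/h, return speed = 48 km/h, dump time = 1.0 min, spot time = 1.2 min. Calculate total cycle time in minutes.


Convert haul speed to m/min: 23 * 1000/60 = 383.3333333 m/min
Haul time = 4622 / 383.3333333 = 12.0573913 min
Convert return speed to m/min: 48 * 1000/60 = 800 m/min
Return time = 4622 / 800 = 5.7775 min
Total cycle time:
= 4.1 + 12.0573913 + 1.0 + 5.7775 + 1.2
= 24.1349 min

24.1349 min


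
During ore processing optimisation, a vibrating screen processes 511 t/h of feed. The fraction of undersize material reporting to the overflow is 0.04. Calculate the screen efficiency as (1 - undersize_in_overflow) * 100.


Screen efficiency = (1 - fraction of undersize in overflow) * 100
= (1 - 0.04) * 100
= 0.96 * 100
= 96.0%

96.0%


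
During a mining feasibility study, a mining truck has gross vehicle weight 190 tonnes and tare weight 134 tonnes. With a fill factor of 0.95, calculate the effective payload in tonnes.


Maximum payload = gross - tare
= 190 - 134 = 56 tonnes
Effective payload = max payload * fill factor
= 56 * 0.95
= 53.2 tonnes

53.2 tonnes


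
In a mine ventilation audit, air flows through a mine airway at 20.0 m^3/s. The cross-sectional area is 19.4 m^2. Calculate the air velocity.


1.0309 m/s

Velocity = flow rate / cross-sectional area
= 20.0 / 19.4
= 1.0309 m/s


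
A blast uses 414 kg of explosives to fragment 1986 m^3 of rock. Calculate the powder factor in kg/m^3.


Powder factor = explosive mass / rock volume
= 414 / 1986
= 0.2085 kg/m^3

0.2085 kg/m^3


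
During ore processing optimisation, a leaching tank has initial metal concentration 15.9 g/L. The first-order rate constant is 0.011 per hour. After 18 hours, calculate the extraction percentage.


17.963%

Compute the exponent:
-k * t = -0.011 * 18 = -0.198
Remaining concentration:
C = 15.9 * exp(-0.198)
= 15.9 * 0.8203698531
= 13.04388066 g/L
Extracted = 15.9 - 13.04388066 = 2.856119335 g/L
Extraction % = 2.856119335 / 15.9 * 100
= 17.963%


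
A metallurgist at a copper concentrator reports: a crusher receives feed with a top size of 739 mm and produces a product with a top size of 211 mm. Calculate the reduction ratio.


3.5024

Reduction ratio = feed size / product size
= 739 / 211
= 3.5024


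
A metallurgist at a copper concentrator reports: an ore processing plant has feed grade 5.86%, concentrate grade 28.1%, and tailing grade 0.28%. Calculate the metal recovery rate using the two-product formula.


96.1802%

Using the two-product formula:
R = 100 * c * (f - t) / (f * (c - t))
Numerator = 100 * 28.1 * (5.86 - 0.28)
= 100 * 28.1 * 5.58
= 15679.8
Denominator = 5.86 * (28.1 - 0.28)
= 5.86 * 27.82
= 163.0252
R = 15679.8 / 163.0252
= 96.1802%


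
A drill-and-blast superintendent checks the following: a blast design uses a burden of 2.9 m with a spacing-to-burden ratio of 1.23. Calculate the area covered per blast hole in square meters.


10.3443 m^2

First, find the spacing:
Spacing = burden * ratio = 2.9 * 1.23
= 3.567 m
Then, calculate the area:
Area = burden * spacing = 2.9 * 3.567
= 10.3443 m^2


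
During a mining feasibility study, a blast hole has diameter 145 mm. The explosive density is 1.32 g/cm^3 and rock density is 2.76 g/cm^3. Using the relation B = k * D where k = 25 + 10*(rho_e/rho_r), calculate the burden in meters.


First, compute k:
rho_e / rho_r = 1.32 / 2.76 = 0.4782608696
k = 25 + 10 * 0.4782608696 = 29.7826087
Then, compute burden:
B = k * D / 1000 = 29.7826087 * 145 / 1000
= 4318.478261 / 1000
= 4.3185 m

4.3185 m


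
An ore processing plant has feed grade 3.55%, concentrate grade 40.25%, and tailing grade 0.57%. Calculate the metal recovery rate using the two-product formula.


85.1495%

Using the two-product formula:
R = 100 * c * (f - t) / (f * (c - t))
Numerator = 100 * 40.25 * (3.55 - 0.57)
= 100 * 40.25 * 2.98
= 11994.5
Denominator = 3.55 * (40.25 - 0.57)
= 3.55 * 39.68
= 140.864
R = 11994.5 / 140.864
= 85.1495%


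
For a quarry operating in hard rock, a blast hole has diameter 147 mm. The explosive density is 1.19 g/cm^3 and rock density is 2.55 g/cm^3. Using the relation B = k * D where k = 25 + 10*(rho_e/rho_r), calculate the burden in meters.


4.361 m

First, compute k:
rho_e / rho_r = 1.19 / 2.55 = 0.4666666667
k = 25 + 10 * 0.4666666667 = 29.66666667
Then, compute burden:
B = k * D / 1000 = 29.66666667 * 147 / 1000
= 4361 / 1000
= 4.361 m


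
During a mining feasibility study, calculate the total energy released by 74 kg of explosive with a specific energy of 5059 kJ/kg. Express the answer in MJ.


374.366 MJ

Energy = mass * specific_energy / 1000
= 74 * 5059 / 1000
= 374366 / 1000
= 374.366 MJ


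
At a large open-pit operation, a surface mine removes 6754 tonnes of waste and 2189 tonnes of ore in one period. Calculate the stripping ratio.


3.0854

Stripping ratio = waste tonnage / ore tonnage
= 6754 / 2189
= 3.0854


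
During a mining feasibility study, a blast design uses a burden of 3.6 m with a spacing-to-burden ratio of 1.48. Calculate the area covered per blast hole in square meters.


19.1808 m^2

First, find the spacing:
Spacing = burden * ratio = 3.6 * 1.48
= 5.328 m
Then, calculate the area:
Area = burden * spacing = 3.6 * 5.328
= 19.1808 m^2


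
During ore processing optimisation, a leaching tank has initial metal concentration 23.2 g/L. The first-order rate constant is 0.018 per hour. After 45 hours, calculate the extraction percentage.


Compute the exponent:
-k * t = -0.018 * 45 = -0.81
Remaining concentration:
C = 23.2 * exp(-0.81)
= 23.2 * 0.4448580662
= 10.32070714 g/L
Extracted = 23.2 - 10.32070714 = 12.87929286 g/L
Extraction % = 12.87929286 / 23.2 * 100
= 55.5142%

55.5142%


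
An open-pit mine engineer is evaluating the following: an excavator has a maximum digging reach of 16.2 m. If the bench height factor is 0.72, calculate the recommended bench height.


Bench height = reach * factor
= 16.2 * 0.72
= 11.664 m

11.664 m


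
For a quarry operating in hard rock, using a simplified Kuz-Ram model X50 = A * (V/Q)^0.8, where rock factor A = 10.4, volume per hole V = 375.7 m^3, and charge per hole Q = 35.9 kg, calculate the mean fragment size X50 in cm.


68.0504 cm

Compute V/Q:
V/Q = 375.7 / 35.9 = 10.46518106
Raise to the power 0.8:
(V/Q)^0.8 = 10.46518106^0.8 = 6.543308508
Multiply by A:
X50 = 10.4 * 6.543308508
= 68.0504 cm


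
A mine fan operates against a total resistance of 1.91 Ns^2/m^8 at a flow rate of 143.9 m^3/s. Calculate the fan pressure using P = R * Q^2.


Compute Q^2:
Q^2 = 143.9^2 = 20707.21
Compute pressure:
P = R * Q^2 = 1.91 * 20707.21
= 39550.7711 Pa

39550.7711 Pa


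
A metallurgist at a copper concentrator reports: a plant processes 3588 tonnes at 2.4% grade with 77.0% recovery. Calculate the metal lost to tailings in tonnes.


19.8058 tonnes

Total metal in feed:
= 3588 * 2.4 / 100 = 86.112 tonnes
Metal recovered:
= 86.112 * 77.0 / 100 = 66.30624 tonnes
Metal lost to tailings:
= 86.112 - 66.30624
= 19.8058 tonnes


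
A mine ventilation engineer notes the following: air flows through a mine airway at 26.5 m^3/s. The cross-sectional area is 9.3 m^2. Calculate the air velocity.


Velocity = flow rate / cross-sectional area
= 26.5 / 9.3
= 2.8495 m/s

2.8495 m/s


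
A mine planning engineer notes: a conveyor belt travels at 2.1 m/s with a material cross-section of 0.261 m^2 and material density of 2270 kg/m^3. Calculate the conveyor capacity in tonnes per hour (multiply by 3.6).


Volumetric flow = speed * area
= 2.1 * 0.261 = 0.5481 m^3/s
Mass flow = volumetric * density
= 0.5481 * 2270 = 1244.187 kg/s
Convert to t/h: multiply by 3.6
Capacity = 1244.187 * 3.6
= 4479.0732 t/h

4479.0732 t/h


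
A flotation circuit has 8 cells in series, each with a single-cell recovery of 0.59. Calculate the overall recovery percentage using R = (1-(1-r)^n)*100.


Complement of single-cell recovery:
1 - r = 1 - 0.59 = 0.41
Raise to power n:
(1 - r)^8 = 0.41^8 = 0.0007984925229
Overall recovery:
R = (1 - 0.0007984925229) * 100
= 99.9202%

99.9202%


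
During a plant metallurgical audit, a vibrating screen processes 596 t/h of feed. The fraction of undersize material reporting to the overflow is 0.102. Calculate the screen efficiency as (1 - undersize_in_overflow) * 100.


Screen efficiency = (1 - fraction of undersize in overflow) * 100
= (1 - 0.102) * 100
= 0.898 * 100
= 89.8%

89.8%


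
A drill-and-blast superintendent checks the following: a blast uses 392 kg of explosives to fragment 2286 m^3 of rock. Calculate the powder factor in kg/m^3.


Powder factor = explosive mass / rock volume
= 392 / 2286
= 0.1715 kg/m^3

0.1715 kg/m^3


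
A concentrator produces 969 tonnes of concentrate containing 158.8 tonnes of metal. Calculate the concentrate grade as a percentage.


16.388%

Grade = (metal in concentrate / concentrate mass) * 100
= (158.8 / 969) * 100
= 0.163880289 * 100
= 16.388%


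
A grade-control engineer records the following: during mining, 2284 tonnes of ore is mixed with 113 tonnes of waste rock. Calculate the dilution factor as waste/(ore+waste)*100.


Total material = ore + waste
= 2284 + 113 = 2397 tonnes
Dilution = waste / total * 100
= 113 / 2397 * 100
= 0.04714226116 * 100
= 4.7142%

4.7142%


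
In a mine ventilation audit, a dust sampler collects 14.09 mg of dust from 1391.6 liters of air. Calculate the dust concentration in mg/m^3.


10.125 mg/m^3

Convert liters to m^3: 1 m^3 = 1000 L
Concentration = mass / volume * 1000
= 14.09 / 1391.6 * 1000
= 0.01012503593 * 1000
= 10.125 mg/m^3


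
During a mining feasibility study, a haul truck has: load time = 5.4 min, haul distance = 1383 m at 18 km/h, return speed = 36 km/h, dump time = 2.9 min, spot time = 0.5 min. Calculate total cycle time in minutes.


Convert haul speed to m/min: 18 * 1000/60 = 300 m/min
Haul time = 1383 / 300 = 4.61 min
Convert return speed to m/min: 36 * 1000/60 = 600 m/min
Return time = 1383 / 600 = 2.305 min
Total cycle time:
= 5.4 + 4.61 + 2.9 + 2.305 + 0.5
= 15.715 min

15.715 min


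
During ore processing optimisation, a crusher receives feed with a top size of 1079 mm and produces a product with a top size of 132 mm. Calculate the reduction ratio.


Reduction ratio = feed size / product size
= 1079 / 132
= 8.1742

8.1742


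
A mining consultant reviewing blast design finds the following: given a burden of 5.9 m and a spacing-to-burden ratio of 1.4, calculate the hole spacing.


Spacing = burden * ratio
= 5.9 * 1.4
= 8.26 m

8.26 m


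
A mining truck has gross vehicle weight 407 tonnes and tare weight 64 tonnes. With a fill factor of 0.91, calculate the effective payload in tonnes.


Maximum payload = gross - tare
= 407 - 64 = 343 tonnes
Effective payload = max payload * fill factor
= 343 * 0.91
= 312.13 tonnes

312.13 tonnes


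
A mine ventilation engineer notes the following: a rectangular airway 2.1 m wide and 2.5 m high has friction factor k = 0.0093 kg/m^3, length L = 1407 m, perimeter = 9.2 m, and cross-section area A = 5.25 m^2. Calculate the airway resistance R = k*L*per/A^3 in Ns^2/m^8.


0.8319 Ns^2/m^8

Compute the numerator:
k * L * per = 0.0093 * 1407 * 9.2
= 120.38292
Compute the denominator:
A^3 = 5.25^3 = 144.703125
Resistance:
R = 120.38292 / 144.703125
= 0.8319 Ns^2/m^8


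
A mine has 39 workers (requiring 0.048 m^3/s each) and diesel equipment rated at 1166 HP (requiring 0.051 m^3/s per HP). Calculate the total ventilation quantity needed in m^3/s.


61.338 m^3/s

Airflow for workers:
Q_people = 39 * 0.048 = 1.872 m^3/s
Airflow for diesel equipment:
Q_diesel = 1166 * 0.051 = 59.466 m^3/s
Total ventilation:
Q_total = 1.872 + 59.466
= 61.338 m^3/s


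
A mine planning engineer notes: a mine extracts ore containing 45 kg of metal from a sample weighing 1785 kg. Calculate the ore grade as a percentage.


Ore grade = (metal mass / ore mass) * 100
= (45 / 1785) * 100
= 0.02521008403 * 100
= 2.521%

2.521%


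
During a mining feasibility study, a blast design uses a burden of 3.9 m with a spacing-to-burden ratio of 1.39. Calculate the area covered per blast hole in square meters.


21.1419 m^2

First, find the spacing:
Spacing = burden * ratio = 3.9 * 1.39
= 5.421 m
Then, calculate the area:
Area = burden * spacing = 3.9 * 5.421
= 21.1419 m^2


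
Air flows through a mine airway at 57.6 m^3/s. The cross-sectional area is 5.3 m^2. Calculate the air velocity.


10.8679 m/s

Velocity = flow rate / cross-sectional area
= 57.6 / 5.3
= 10.8679 m/s


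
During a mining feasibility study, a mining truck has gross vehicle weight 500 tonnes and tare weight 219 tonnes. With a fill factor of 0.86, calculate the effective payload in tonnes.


Maximum payload = gross - tare
= 500 - 219 = 281 tonnes
Effective payload = max payload * fill factor
= 281 * 0.86
= 241.66 tonnes

241.66 tonnes


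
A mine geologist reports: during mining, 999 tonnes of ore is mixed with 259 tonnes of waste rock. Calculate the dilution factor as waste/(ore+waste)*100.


20.5882%

Total material = ore + waste
= 999 + 259 = 1258 tonnes
Dilution = waste / total * 100
= 259 / 1258 * 100
= 0.2058823529 * 100
= 20.5882%


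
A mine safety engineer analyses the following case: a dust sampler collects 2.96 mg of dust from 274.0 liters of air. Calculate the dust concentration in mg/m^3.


10.8029 mg/m^3

Convert liters to m^3: 1 m^3 = 1000 L
Concentration = mass / volume * 1000
= 2.96 / 274.0 * 1000
= 0.01080291971 * 1000
= 10.8029 mg/m^3


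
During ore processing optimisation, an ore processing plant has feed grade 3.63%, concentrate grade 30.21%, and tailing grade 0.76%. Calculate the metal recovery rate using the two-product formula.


81.1037%

Using the two-product formula:
R = 100 * c * (f - t) / (f * (c - t))
Numerator = 100 * 30.21 * (3.63 - 0.76)
= 100 * 30.21 * 2.87
= 8670.27
Denominator = 3.63 * (30.21 - 0.76)
= 3.63 * 29.45
= 106.9035
R = 8670.27 / 106.9035
= 81.1037%


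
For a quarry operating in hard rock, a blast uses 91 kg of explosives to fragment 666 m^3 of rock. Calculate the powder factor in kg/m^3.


0.1366 kg/m^3

Powder factor = explosive mass / rock volume
= 91 / 666
= 0.1366 kg/m^3


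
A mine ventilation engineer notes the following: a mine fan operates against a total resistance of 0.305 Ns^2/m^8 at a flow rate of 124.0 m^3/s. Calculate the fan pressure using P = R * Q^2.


4689.68 Pa

Compute Q^2:
Q^2 = 124.0^2 = 15376.0
Compute pressure:
P = R * Q^2 = 0.305 * 15376.0
= 4689.68 Pa


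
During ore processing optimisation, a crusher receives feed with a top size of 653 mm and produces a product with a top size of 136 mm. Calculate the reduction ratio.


Reduction ratio = feed size / product size
= 653 / 136
= 4.8015

4.8015


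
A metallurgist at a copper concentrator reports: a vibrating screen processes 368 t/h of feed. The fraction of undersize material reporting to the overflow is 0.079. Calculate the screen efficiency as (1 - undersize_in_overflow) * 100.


92.1%

Screen efficiency = (1 - fraction of undersize in overflow) * 100
= (1 - 0.079) * 100
= 0.921 * 100
= 92.1%


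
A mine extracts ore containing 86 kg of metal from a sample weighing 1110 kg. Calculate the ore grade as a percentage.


Ore grade = (metal mass / ore mass) * 100
= (86 / 1110) * 100
= 0.07747747748 * 100
= 7.7477%

7.7477%


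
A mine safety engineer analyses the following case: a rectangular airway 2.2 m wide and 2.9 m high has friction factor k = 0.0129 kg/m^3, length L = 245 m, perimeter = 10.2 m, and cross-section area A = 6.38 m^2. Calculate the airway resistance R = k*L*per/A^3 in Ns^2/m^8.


0.1241 Ns^2/m^8

Compute the numerator:
k * L * per = 0.0129 * 245 * 10.2
= 32.2371
Compute the denominator:
A^3 = 6.38^3 = 259.694072
Resistance:
R = 32.2371 / 259.694072
= 0.1241 Ns^2/m^8


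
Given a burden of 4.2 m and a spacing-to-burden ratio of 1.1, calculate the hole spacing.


4.62 m

Spacing = burden * ratio
= 4.2 * 1.1
= 4.62 m


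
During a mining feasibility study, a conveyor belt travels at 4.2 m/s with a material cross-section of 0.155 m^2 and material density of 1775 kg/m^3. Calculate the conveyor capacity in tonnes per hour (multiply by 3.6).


4159.89 t/h

Volumetric flow = speed * area
= 4.2 * 0.155 = 0.651 m^3/s
Mass flow = volumetric * density
= 0.651 * 1775 = 1155.525 kg/s
Convert to t/h: multiply by 3.6
Capacity = 1155.525 * 3.6
= 4159.89 t/h


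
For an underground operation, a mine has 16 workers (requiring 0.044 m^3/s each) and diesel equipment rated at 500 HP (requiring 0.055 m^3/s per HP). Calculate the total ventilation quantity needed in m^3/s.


Airflow for workers:
Q_people = 16 * 0.044 = 0.704 m^3/s
Airflow for diesel equipment:
Q_diesel = 500 * 0.055 = 27.5 m^3/s
Total ventilation:
Q_total = 0.704 + 27.5
= 28.204 m^3/s

28.204 m^3/s


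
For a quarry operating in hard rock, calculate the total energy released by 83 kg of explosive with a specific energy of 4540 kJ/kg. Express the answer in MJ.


Energy = mass * specific_energy / 1000
= 83 * 4540 / 1000
= 376820 / 1000
= 376.82 MJ

376.82 MJ


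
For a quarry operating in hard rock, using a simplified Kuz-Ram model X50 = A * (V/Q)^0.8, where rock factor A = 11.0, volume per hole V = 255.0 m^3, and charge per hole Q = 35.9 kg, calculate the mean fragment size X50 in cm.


52.7897 cm

Compute V/Q:
V/Q = 255.0 / 35.9 = 7.103064067
Raise to the power 0.8:
(V/Q)^0.8 = 7.103064067^0.8 = 4.799064484
Multiply by A:
X50 = 11.0 * 4.799064484
= 52.7897 cm


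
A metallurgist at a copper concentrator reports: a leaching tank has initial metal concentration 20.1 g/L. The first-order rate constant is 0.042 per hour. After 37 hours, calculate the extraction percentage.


Compute the exponent:
-k * t = -0.042 * 37 = -1.554
Remaining concentration:
C = 20.1 * exp(-1.554)
= 20.1 * 0.2114006777
= 4.249153621 g/L
Extracted = 20.1 - 4.249153621 = 15.85084638 g/L
Extraction % = 15.85084638 / 20.1 * 100
= 78.8599%

78.8599%


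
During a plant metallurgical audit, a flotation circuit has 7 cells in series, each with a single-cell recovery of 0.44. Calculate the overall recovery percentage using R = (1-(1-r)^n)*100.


Complement of single-cell recovery:
1 - r = 1 - 0.44 = 0.56
Raise to power n:
(1 - r)^7 = 0.56^7 = 0.0172709485
Overall recovery:
R = (1 - 0.0172709485) * 100
= 98.2729%

98.2729%


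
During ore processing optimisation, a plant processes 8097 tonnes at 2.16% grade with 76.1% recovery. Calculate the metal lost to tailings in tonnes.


41.8 tonnes

Total metal in feed:
= 8097 * 2.16 / 100 = 174.8952 tonnes
Metal recovered:
= 174.8952 * 76.1 / 100 = 133.0952472 tonnes
Metal lost to tailings:
= 174.8952 - 133.0952472
= 41.8 tonnes


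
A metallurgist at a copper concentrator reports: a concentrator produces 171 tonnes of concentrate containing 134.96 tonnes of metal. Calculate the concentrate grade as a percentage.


Grade = (metal in concentrate / concentrate mass) * 100
= (134.96 / 171) * 100
= 0.7892397661 * 100
= 78.924%

78.924%


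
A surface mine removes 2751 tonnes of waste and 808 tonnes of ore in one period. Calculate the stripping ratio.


Stripping ratio = waste tonnage / ore tonnage
= 2751 / 808
= 3.4047

3.4047


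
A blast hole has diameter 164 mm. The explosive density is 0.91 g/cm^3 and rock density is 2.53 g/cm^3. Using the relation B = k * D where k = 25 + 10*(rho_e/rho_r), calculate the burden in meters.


4.6899 m

First, compute k:
rho_e / rho_r = 0.91 / 2.53 = 0.3596837945
k = 25 + 10 * 0.3596837945 = 28.59683794
Then, compute burden:
B = k * D / 1000 = 28.59683794 * 164 / 1000
= 4689.881423 / 1000
= 4.6899 m


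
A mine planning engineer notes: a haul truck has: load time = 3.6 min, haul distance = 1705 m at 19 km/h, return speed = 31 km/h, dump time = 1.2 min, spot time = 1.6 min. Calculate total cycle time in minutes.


15.0842 min

Convert haul speed to m/min: 19 * 1000/60 = 316.6666667 m/min
Haul time = 1705 / 316.6666667 = 5.384210526 min
Convert return speed to m/min: 31 * 1000/60 = 516.6666667 m/min
Return time = 1705 / 516.6666667 = 3.3 min
Total cycle time:
= 3.6 + 5.384210526 + 1.2 + 3.3 + 1.6
= 15.0842 min


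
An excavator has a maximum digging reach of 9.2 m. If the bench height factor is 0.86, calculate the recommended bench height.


7.912 m

Bench height = reach * factor
= 9.2 * 0.86
= 7.912 m


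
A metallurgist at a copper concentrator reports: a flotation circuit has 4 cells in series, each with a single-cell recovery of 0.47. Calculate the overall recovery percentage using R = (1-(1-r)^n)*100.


92.1095%

Complement of single-cell recovery:
1 - r = 1 - 0.47 = 0.53
Raise to power n:
(1 - r)^4 = 0.53^4 = 0.07890481
Overall recovery:
R = (1 - 0.07890481) * 100
= 92.1095%


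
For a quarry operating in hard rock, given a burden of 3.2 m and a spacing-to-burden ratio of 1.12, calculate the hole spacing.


3.584 m

Spacing = burden * ratio
= 3.2 * 1.12
= 3.584 m


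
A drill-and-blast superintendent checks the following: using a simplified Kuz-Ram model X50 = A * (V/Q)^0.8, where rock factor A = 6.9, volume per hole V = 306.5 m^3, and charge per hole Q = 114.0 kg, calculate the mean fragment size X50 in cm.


15.2219 cm

Compute V/Q:
V/Q = 306.5 / 114.0 = 2.688596491
Raise to the power 0.8:
(V/Q)^0.8 = 2.688596491^0.8 = 2.206076163
Multiply by A:
X50 = 6.9 * 2.206076163
= 15.2219 cm


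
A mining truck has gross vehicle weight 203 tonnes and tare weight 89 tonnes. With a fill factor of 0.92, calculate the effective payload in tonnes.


104.88 tonnes

Maximum payload = gross - tare
= 203 - 89 = 114 tonnes
Effective payload = max payload * fill factor
= 114 * 0.92
= 104.88 tonnes


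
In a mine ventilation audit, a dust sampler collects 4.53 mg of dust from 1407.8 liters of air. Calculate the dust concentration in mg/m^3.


Convert liters to m^3: 1 m^3 = 1000 L
Concentration = mass / volume * 1000
= 4.53 / 1407.8 * 1000
= 0.003217786617 * 1000
= 3.2178 mg/m^3

3.2178 mg/m^3


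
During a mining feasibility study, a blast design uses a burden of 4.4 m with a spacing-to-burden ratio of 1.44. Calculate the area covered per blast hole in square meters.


27.8784 m^2

First, find the spacing:
Spacing = burden * ratio = 4.4 * 1.44
= 6.336 m
Then, calculate the area:
Area = burden * spacing = 4.4 * 6.336
= 27.8784 m^2


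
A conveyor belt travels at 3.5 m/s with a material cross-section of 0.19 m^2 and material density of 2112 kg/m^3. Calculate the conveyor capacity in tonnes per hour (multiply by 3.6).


Volumetric flow = speed * area
= 3.5 * 0.19 = 0.665 m^3/s
Mass flow = volumetric * density
= 0.665 * 2112 = 1404.48 kg/s
Convert to t/h: multiply by 3.6
Capacity = 1404.48 * 3.6
= 5056.128 t/h

5056.128 t/h


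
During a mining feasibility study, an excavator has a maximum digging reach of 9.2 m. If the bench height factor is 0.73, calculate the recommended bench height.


6.716 m

Bench height = reach * factor
= 9.2 * 0.73
= 6.716 m


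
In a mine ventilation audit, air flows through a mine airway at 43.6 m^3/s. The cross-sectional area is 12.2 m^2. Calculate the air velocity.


Velocity = flow rate / cross-sectional area
= 43.6 / 12.2
= 3.5738 m/s

3.5738 m/s


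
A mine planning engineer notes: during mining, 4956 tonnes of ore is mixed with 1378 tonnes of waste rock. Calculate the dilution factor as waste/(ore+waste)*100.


21.7556%

Total material = ore + waste
= 4956 + 1378 = 6334 tonnes
Dilution = waste / total * 100
= 1378 / 6334 * 100
= 0.2175560467 * 100
= 21.7556%


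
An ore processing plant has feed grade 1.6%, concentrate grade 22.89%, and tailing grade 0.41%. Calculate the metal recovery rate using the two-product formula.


Using the two-product formula:
R = 100 * c * (f - t) / (f * (c - t))
Numerator = 100 * 22.89 * (1.6 - 0.41)
= 100 * 22.89 * 1.19
= 2723.91
Denominator = 1.6 * (22.89 - 0.41)
= 1.6 * 22.48
= 35.968
R = 2723.91 / 35.968
= 75.7315%

75.7315%


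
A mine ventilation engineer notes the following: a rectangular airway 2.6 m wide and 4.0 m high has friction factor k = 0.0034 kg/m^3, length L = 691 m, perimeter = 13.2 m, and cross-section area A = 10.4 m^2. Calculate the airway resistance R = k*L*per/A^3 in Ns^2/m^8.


Compute the numerator:
k * L * per = 0.0034 * 691 * 13.2
= 31.01208
Compute the denominator:
A^3 = 10.4^3 = 1124.864
Resistance:
R = 31.01208 / 1124.864
= 0.0276 Ns^2/m^8

0.0276 Ns^2/m^8


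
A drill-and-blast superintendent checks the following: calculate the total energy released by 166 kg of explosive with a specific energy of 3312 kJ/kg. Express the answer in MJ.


549.792 MJ

Energy = mass * specific_energy / 1000
= 166 * 3312 / 1000
= 549792 / 1000
= 549.792 MJ


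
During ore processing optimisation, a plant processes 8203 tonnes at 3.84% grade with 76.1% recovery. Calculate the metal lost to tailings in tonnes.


75.2839 tonnes

Total metal in feed:
= 8203 * 3.84 / 100 = 314.9952 tonnes
Metal recovered:
= 314.9952 * 76.1 / 100 = 239.7113472 tonnes
Metal lost to tailings:
= 314.9952 - 239.7113472
= 75.2839 tonnes


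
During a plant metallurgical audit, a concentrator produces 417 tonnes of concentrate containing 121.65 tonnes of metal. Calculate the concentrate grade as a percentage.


Grade = (metal in concentrate / concentrate mass) * 100
= (121.65 / 417) * 100
= 0.2917266187 * 100
= 29.1727%

29.1727%


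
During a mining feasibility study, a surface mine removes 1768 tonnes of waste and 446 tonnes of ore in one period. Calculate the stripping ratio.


Stripping ratio = waste tonnage / ore tonnage
= 1768 / 446
= 3.9641

3.9641


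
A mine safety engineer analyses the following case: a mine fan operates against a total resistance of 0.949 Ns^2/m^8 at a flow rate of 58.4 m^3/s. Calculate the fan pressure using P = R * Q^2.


Compute Q^2:
Q^2 = 58.4^2 = 3410.56
Compute pressure:
P = R * Q^2 = 0.949 * 3410.56
= 3236.6214 Pa

3236.6214 Pa


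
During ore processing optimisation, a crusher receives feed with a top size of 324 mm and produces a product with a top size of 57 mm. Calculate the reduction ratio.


Reduction ratio = feed size / product size
= 324 / 57
= 5.6842

5.6842


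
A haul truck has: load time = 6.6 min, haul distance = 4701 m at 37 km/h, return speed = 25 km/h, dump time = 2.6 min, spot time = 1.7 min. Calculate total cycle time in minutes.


29.8056 min

Convert haul speed to m/min: 37 * 1000/60 = 616.6666667 m/min
Haul time = 4701 / 616.6666667 = 7.623243243 min
Convert return speed to m/min: 25 * 1000/60 = 416.6666667 m/min
Return time = 4701 / 416.6666667 = 11.2824 min
Total cycle time:
= 6.6 + 7.623243243 + 2.6 + 11.2824 + 1.7
= 29.8056 min


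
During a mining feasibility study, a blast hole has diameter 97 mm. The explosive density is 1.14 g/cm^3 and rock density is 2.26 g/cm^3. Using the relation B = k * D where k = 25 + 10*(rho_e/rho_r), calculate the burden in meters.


First, compute k:
rho_e / rho_r = 1.14 / 2.26 = 0.5044247788
k = 25 + 10 * 0.5044247788 = 30.04424779
Then, compute burden:
B = k * D / 1000 = 30.04424779 * 97 / 1000
= 2914.292035 / 1000
= 2.9143 m

2.9143 m


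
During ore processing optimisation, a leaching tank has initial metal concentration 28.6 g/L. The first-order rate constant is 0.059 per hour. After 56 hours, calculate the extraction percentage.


Compute the exponent:
-k * t = -0.059 * 56 = -3.304
Remaining concentration:
C = 28.6 * exp(-3.304)
= 28.6 * 0.0367359294
= 1.050647581 g/L
Extracted = 28.6 - 1.050647581 = 27.54935242 g/L
Extraction % = 27.54935242 / 28.6 * 100
= 96.3264%

96.3264%


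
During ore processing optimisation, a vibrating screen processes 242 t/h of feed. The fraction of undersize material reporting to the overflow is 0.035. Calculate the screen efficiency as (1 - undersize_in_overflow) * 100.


Screen efficiency = (1 - fraction of undersize in overflow) * 100
= (1 - 0.035) * 100
= 0.965 * 100
= 96.5%

96.5%


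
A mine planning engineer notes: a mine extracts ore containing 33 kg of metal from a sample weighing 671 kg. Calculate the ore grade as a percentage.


4.918%

Ore grade = (metal mass / ore mass) * 100
= (33 / 671) * 100
= 0.04918032787 * 100
= 4.918%


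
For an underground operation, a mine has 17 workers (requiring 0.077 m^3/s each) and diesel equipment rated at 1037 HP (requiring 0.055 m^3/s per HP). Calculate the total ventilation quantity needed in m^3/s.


58.344 m^3/s

Airflow for workers:
Q_people = 17 * 0.077 = 1.309 m^3/s
Airflow for diesel equipment:
Q_diesel = 1037 * 0.055 = 57.035 m^3/s
Total ventilation:
Q_total = 1.309 + 57.035
= 58.344 m^3/s


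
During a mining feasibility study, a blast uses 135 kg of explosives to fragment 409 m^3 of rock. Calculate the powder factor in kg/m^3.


Powder factor = explosive mass / rock volume
= 135 / 409
= 0.3301 kg/m^3

0.3301 kg/m^3


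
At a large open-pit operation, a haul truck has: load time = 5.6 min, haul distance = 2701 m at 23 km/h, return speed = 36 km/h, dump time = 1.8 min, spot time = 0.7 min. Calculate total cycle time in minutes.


19.6478 min

Convert haul speed to m/min: 23 * 1000/60 = 383.3333333 m/min
Haul time = 2701 / 383.3333333 = 7.046086957 min
Convert return speed to m/min: 36 * 1000/60 = 600 m/min
Return time = 2701 / 600 = 4.501666667 min
Total cycle time:
= 5.6 + 7.046086957 + 1.8 + 4.501666667 + 0.7
= 19.6478 min


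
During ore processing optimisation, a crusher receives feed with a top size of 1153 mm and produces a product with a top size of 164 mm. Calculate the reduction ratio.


Reduction ratio = feed size / product size
= 1153 / 164
= 7.0305

7.0305


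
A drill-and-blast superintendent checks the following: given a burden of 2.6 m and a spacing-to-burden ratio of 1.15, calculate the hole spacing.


Spacing = burden * ratio
= 2.6 * 1.15
= 2.99 m

2.99 m


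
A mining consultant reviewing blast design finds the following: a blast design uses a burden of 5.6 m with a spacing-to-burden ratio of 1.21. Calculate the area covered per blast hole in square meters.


37.9456 m^2

First, find the spacing:
Spacing = burden * ratio = 5.6 * 1.21
= 6.776 m
Then, calculate the area:
Area = burden * spacing = 5.6 * 6.776
= 37.9456 m^2


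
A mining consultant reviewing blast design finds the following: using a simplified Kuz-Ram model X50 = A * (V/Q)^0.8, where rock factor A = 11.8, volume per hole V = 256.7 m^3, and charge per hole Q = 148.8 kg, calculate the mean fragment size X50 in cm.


18.2533 cm

Compute V/Q:
V/Q = 256.7 / 148.8 = 1.725134409
Raise to the power 0.8:
(V/Q)^0.8 = 1.725134409^0.8 = 1.546886146
Multiply by A:
X50 = 11.8 * 1.546886146
= 18.2533 cm


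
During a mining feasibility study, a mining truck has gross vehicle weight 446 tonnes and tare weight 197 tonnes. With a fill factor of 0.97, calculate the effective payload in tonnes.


Maximum payload = gross - tare
= 446 - 197 = 249 tonnes
Effective payload = max payload * fill factor
= 249 * 0.97
= 241.53 tonnes

241.53 tonnes


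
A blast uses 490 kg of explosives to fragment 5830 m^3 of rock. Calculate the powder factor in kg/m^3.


Powder factor = explosive mass / rock volume
= 490 / 5830
= 0.084 kg/m^3

0.084 kg/m^3


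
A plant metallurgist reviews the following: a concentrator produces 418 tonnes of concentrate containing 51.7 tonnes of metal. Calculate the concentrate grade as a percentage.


Grade = (metal in concentrate / concentrate mass) * 100
= (51.7 / 418) * 100
= 0.1236842105 * 100
= 12.3684%

12.3684%


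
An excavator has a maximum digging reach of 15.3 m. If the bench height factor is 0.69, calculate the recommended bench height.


10.557 m

Bench height = reach * factor
= 15.3 * 0.69
= 10.557 m


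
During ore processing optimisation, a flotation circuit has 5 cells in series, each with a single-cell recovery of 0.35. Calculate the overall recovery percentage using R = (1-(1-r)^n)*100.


Complement of single-cell recovery:
1 - r = 1 - 0.35 = 0.65
Raise to power n:
(1 - r)^5 = 0.65^5 = 0.1160290625
Overall recovery:
R = (1 - 0.1160290625) * 100
= 88.3971%

88.3971%


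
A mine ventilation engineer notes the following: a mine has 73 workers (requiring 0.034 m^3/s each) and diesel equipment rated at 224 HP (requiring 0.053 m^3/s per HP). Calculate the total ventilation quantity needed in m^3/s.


14.354 m^3/s

Airflow for workers:
Q_people = 73 * 0.034 = 2.482 m^3/s
Airflow for diesel equipment:
Q_diesel = 224 * 0.053 = 11.872 m^3/s
Total ventilation:
Q_total = 2.482 + 11.872
= 14.354 m^3/s


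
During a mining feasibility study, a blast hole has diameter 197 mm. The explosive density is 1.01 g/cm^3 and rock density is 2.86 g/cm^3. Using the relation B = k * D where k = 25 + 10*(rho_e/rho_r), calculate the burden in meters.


First, compute k:
rho_e / rho_r = 1.01 / 2.86 = 0.3531468531
k = 25 + 10 * 0.3531468531 = 28.53146853
Then, compute burden:
B = k * D / 1000 = 28.53146853 * 197 / 1000
= 5620.699301 / 1000
= 5.6207 m

5.6207 m


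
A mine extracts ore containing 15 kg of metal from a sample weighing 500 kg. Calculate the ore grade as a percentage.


3.0%

Ore grade = (metal mass / ore mass) * 100
= (15 / 500) * 100
= 0.03 * 100
= 3.0%


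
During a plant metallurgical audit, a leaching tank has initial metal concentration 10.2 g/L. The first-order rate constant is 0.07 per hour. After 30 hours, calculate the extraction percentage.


Compute the exponent:
-k * t = -0.07 * 30 = -2.1
Remaining concentration:
C = 10.2 * exp(-2.1)
= 10.2 * 0.1224564283
= 1.249055568 g/L
Extracted = 10.2 - 1.249055568 = 8.950944432 g/L
Extraction % = 8.950944432 / 10.2 * 100
= 87.7544%

87.7544%


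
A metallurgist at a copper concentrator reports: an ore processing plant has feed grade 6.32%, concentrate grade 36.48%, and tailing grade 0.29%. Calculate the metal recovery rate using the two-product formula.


Using the two-product formula:
R = 100 * c * (f - t) / (f * (c - t))
Numerator = 100 * 36.48 * (6.32 - 0.29)
= 100 * 36.48 * 6.03
= 21997.44
Denominator = 6.32 * (36.48 - 0.29)
= 6.32 * 36.19
= 228.7208
R = 21997.44 / 228.7208
= 96.1759%

96.1759%


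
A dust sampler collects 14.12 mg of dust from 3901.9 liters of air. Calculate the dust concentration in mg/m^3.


3.6187 mg/m^3

Convert liters to m^3: 1 m^3 = 1000 L
Concentration = mass / volume * 1000
= 14.12 / 3901.9 * 1000
= 0.00361874984 * 1000
= 3.6187 mg/m^3


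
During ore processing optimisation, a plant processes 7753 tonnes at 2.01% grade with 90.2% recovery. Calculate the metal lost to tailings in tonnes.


Total metal in feed:
= 7753 * 2.01 / 100 = 155.8353 tonnes
Metal recovered:
= 155.8353 * 90.2 / 100 = 140.5634406 tonnes
Metal lost to tailings:
= 155.8353 - 140.5634406
= 15.2719 tonnes

15.2719 tonnes


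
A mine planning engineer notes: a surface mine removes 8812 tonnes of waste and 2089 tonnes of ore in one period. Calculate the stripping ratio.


Stripping ratio = waste tonnage / ore tonnage
= 8812 / 2089
= 4.2183

4.2183


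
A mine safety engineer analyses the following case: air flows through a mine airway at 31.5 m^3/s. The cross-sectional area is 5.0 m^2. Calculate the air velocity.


6.3 m/s

Velocity = flow rate / cross-sectional area
= 31.5 / 5.0
= 6.3 m/s


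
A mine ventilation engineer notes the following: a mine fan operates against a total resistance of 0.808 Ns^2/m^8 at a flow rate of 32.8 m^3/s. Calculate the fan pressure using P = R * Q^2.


Compute Q^2:
Q^2 = 32.8^2 = 1075.84
Compute pressure:
P = R * Q^2 = 0.808 * 1075.84
= 869.2787 Pa

869.2787 Pa


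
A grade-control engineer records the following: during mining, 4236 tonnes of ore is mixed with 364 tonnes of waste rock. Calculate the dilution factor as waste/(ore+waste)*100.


Total material = ore + waste
= 4236 + 364 = 4600 tonnes
Dilution = waste / total * 100
= 364 / 4600 * 100
= 0.07913043478 * 100
= 7.913%

7.913%


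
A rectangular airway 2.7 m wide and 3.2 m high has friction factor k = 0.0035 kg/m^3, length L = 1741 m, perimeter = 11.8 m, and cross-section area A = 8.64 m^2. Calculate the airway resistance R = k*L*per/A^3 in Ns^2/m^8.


Compute the numerator:
k * L * per = 0.0035 * 1741 * 11.8
= 71.9033
Compute the denominator:
A^3 = 8.64^3 = 644.972544
Resistance:
R = 71.9033 / 644.972544
= 0.1115 Ns^2/m^8

0.1115 Ns^2/m^8


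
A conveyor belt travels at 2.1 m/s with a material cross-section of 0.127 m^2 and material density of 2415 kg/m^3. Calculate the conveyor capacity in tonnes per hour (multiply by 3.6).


2318.6898 t/h

Volumetric flow = speed * area
= 2.1 * 0.127 = 0.2667 m^3/s
Mass flow = volumetric * density
= 0.2667 * 2415 = 644.0805 kg/s
Convert to t/h: multiply by 3.6
Capacity = 644.0805 * 3.6
= 2318.6898 t/h


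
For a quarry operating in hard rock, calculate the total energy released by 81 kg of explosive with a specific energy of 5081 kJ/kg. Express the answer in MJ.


Energy = mass * specific_energy / 1000
= 81 * 5081 / 1000
= 411561 / 1000
= 411.561 MJ

411.561 MJ


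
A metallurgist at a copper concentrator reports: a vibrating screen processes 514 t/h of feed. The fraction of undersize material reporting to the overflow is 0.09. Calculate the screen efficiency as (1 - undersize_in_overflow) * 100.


Screen efficiency = (1 - fraction of undersize in overflow) * 100
= (1 - 0.09) * 100
= 0.91 * 100
= 91.0%

91.0%


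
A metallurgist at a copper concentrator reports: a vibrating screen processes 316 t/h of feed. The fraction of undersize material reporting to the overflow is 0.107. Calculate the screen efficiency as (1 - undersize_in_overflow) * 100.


89.3%

Screen efficiency = (1 - fraction of undersize in overflow) * 100
= (1 - 0.107) * 100
= 0.893 * 100
= 89.3%
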